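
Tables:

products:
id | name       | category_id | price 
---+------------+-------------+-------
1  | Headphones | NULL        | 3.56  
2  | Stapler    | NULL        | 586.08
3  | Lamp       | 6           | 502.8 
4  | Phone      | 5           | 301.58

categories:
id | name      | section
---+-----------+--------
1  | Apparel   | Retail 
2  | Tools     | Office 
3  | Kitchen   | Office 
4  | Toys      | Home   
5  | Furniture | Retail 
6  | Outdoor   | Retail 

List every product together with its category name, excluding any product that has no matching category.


INNER JOIN keeps only products rows whose category_id matches an id in categories. Walk through each product:
  - product 1 (Headphones): category_id=NULL, no match -> dropped
  - product 2 (Stapler): category_id=NULL, no match -> dropped
  - product 3 (Lamp): category_id=6 -> matches Outdoor
  - product 4 (Phone): category_id=5 -> matches Furniture
So 2 of 4 rows are dropped.

SQL:
SELECT a.name, b.name AS category
FROM products a
INNER JOIN categories b ON a.category_id = b.id

Result:
name  | category 
------+----------
Lamp  | Outdoor  
Phone | Furniture


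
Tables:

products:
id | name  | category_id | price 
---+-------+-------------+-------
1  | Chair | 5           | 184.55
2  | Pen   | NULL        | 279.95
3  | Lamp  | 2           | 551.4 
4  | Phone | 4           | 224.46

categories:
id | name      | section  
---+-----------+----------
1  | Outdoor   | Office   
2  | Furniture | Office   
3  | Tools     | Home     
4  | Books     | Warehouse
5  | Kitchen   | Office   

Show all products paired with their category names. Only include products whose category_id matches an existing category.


INNER JOIN keeps only products rows whose category_id matches an id in categories. Walk through each product:
  - product 1 (Chair): category_id=5 -> matches Kitchen
  - product 2 (Pen): category_id=NULL, no match -> dropped
  - product 3 (Lamp): category_id=2 -> matches Furniture
  - product 4 (Phone): category_id=4 -> matches Books
So 1 of 4 rows is dropped.

SQL:
SELECT a.name, b.name AS category
FROM products a
INNER JOIN categories b ON a.category_id = b.id

Result:
name  | category 
------+----------
Chair | Kitchen  
Lamp  | Furniture
Phone | Books    


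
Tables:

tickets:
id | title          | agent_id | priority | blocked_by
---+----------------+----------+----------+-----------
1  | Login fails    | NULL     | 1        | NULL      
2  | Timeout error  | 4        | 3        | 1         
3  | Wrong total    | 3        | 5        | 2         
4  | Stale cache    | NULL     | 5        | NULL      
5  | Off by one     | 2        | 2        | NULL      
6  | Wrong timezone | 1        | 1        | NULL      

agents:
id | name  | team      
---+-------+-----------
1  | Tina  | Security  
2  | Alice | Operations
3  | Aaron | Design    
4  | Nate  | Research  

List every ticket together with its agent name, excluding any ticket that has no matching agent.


INNER JOIN keeps only tickets rows whose agent_id matches an id in agents. Walk through each ticket:
  - ticket 1 (Login fails): agent_id=NULL, no match -> dropped
  - ticket 2 (Timeout error): agent_id=4 -> matches Nate
  - ticket 3 (Wrong total): agent_id=3 -> matches Aaron
  - ticket 4 (Stale cache): agent_id=NULL, no match -> dropped
  - ticket 5 (Off by one): agent_id=2 -> matches Alice
  - ticket 6 (Wrong timezone): agent_id=1 -> matches Tina
So 2 of 6 rows are dropped.

SQL:
SELECT a.title, b.name AS agent
FROM tickets a
INNER JOIN agents b ON a.agent_id = b.id

Result:
title          | agent
---------------+------
Timeout error  | Nate 
Wrong total    | Aaron
Off by one     | Alice
Wrong timezone | Tina 


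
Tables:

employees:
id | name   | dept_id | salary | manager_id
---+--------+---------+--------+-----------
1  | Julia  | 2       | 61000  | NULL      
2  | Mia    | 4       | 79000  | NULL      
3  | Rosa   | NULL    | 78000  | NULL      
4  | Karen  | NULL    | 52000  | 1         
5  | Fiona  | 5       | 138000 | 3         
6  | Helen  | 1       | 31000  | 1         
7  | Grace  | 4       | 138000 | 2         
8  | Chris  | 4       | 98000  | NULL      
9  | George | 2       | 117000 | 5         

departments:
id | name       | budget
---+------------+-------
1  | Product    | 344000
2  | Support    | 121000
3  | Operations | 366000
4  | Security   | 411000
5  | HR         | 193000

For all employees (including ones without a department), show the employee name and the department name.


LEFT JOIN keeps every row from employees (the left table); where dept_id has no match in departments, the department columns become NULL. Walk through each employee:
  - employee 1 (Julia): dept_id=2 -> matches Support
  - employee 2 (Mia): dept_id=4 -> matches Security
  - employee 3 (Rosa): dept_id=NULL, no match -> kept with NULL
  - employee 4 (Karen): dept_id=NULL, no match -> kept with NULL
  - employee 5 (Fiona): dept_id=5 -> matches HR
  - employee 6 (Helen): dept_id=1 -> matches Product
  - employee 7 (Grace): dept_id=4 -> matches Security
  - employee 8 (Chris): dept_id=4 -> matches Security
  - employee 9 (George): dept_id=2 -> matches Support
All 9 rows appear; 2 have NULL department.

SQL:
SELECT a.name, b.name AS department
FROM employees a
LEFT JOIN departments b ON a.dept_id = b.id

Result:
name   | department
-------+-----------
Julia  | Support   
Mia    | Security  
Rosa   | NULL      
Karen  | NULL      
Fiona  | HR        
Helen  | Product   
Grace  | Security  
Chris  | Security  
George | Support   


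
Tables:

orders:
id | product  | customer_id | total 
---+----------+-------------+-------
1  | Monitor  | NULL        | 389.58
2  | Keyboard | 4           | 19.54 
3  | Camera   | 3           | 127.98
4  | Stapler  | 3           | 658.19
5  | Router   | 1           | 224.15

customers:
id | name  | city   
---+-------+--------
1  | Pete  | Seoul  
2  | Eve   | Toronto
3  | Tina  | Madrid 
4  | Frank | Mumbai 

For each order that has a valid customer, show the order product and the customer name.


INNER JOIN keeps only orders rows whose customer_id matches an id in customers. Walk through each order:
  - order 1 (Monitor): customer_id=NULL, no match -> dropped
  - order 2 (Keyboard): customer_id=4 -> matches Frank
  - order 3 (Camera): customer_id=3 -> matches Tina
  - order 4 (Stapler): customer_id=3 -> matches Tina
  - order 5 (Router): customer_id=1 -> matches Pete
So 1 of 5 rows is dropped.

SQL:
SELECT a.product, b.name AS customer
FROM orders a
INNER JOIN customers b ON a.customer_id = b.id

Result:
product  | customer
---------+---------
Keyboard | Frank   
Camera   | Tina    
Stapler  | Tina    
Router   | Pete    


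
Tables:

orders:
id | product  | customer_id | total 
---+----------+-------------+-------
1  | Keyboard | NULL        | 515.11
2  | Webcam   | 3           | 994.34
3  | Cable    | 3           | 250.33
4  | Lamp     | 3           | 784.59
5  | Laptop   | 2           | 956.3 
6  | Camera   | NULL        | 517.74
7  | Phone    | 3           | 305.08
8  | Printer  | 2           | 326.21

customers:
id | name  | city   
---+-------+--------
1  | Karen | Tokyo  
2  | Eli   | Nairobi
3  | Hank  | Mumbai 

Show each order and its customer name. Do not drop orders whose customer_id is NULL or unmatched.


LEFT JOIN keeps every row from orders (the left table); where customer_id has no match in customers, the customer columns become NULL. Walk through each order:
  - order 1 (Keyboard): customer_id=NULL, no match -> kept with NULL
  - order 2 (Webcam): customer_id=3 -> matches Hank
  - order 3 (Cable): customer_id=3 -> matches Hank
  - order 4 (Lamp): customer_id=3 -> matches Hank
  - order 5 (Laptop): customer_id=2 -> matches Eli
  - order 6 (Camera): customer_id=NULL, no match -> kept with NULL
  - order 7 (Phone): customer_id=3 -> matches Hank
  - order 8 (Printer): customer_id=2 -> matches Eli
All 8 rows appear; 2 have NULL customer.

SQL:
SELECT a.product, b.name AS customer
FROM orders a
LEFT JOIN customers b ON a.customer_id = b.id

Result:
product  | customer
---------+---------
Keyboard | NULL    
Webcam   | Hank    
Cable    | Hank    
Lamp     | Hank    
Laptop   | Eli     
Camera   | NULL    
Phone    | Hank    
Printer  | Eli     


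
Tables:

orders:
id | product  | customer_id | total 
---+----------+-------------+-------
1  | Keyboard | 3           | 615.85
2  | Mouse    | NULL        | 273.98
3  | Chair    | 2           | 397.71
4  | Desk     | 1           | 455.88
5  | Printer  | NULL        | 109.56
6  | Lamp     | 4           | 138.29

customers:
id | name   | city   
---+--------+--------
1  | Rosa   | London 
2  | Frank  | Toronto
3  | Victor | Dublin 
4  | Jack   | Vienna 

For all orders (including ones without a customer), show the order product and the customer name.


LEFT JOIN keeps every row from orders (the left table); where customer_id has no match in customers, the customer columns become NULL. Walk through each order:
  - order 1 (Keyboard): customer_id=3 -> matches Victor
  - order 2 (Mouse): customer_id=NULL, no match -> kept with NULL
  - order 3 (Chair): customer_id=2 -> matches Frank
  - order 4 (Desk): customer_id=1 -> matches Rosa
  - order 5 (Printer): customer_id=NULL, no match -> kept with NULL
  - order 6 (Lamp): customer_id=4 -> matches Jack
All 6 rows appear; 2 have NULL customer.

SQL:
SELECT a.product, b.name AS customer
FROM orders a
LEFT JOIN customers b ON a.customer_id = b.id

Result:
product  | customer
---------+---------
Keyboard | Victor  
Mouse    | NULL    
Chair    | Frank   
Desk     | Rosa    
Printer  | NULL    
Lamp     | Jack    


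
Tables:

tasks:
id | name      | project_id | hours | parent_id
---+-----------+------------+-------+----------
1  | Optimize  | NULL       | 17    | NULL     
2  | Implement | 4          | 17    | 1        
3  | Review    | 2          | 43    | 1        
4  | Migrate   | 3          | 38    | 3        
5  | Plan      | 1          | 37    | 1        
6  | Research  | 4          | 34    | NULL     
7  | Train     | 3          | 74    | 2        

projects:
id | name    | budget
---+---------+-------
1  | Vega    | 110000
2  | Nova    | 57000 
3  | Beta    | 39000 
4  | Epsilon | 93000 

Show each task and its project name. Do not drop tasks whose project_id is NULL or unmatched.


LEFT JOIN keeps every row from tasks (the left table); where project_id has no match in projects, the project columns become NULL. Walk through each task:
  - task 1 (Optimize): project_id=NULL, no match -> kept with NULL
  - task 2 (Implement): project_id=4 -> matches Epsilon
  - task 3 (Review): project_id=2 -> matches Nova
  - task 4 (Migrate): project_id=3 -> matches Beta
  - task 5 (Plan): project_id=1 -> matches Vega
  - task 6 (Research): project_id=4 -> matches Epsilon
  - task 7 (Train): project_id=3 -> matches Beta
All 7 rows appear; 1 has NULL project.

SQL:
SELECT a.name, b.name AS project
FROM tasks a
LEFT JOIN projects b ON a.project_id = b.id

Result:
name      | project
----------+--------
Optimize  | NULL   
Implement | Epsilon
Review    | Nova   
Migrate   | Beta   
Plan      | Vega   
Research  | Epsilon
Train     | Beta   


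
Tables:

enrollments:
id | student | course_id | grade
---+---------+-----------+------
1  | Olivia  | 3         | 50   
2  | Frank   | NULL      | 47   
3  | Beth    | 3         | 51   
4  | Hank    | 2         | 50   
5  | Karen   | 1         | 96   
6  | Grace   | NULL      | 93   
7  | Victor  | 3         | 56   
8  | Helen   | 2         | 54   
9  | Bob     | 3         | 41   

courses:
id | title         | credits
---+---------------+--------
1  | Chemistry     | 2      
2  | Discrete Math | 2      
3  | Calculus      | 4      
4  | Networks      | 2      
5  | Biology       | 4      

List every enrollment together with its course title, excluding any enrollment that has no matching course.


INNER JOIN keeps only enrollments rows whose course_id matches an id in courses. Walk through each enrollment:
  - enrollment 1 (Olivia): course_id=3 -> matches Calculus
  - enrollment 2 (Frank): course_id=NULL, no match -> dropped
  - enrollment 3 (Beth): course_id=3 -> matches Calculus
  - enrollment 4 (Hank): course_id=2 -> matches Discrete Math
  - enrollment 5 (Karen): course_id=1 -> matches Chemistry
  - enrollment 6 (Grace): course_id=NULL, no match -> dropped
  - enrollment 7 (Victor): course_id=3 -> matches Calculus
  - enrollment 8 (Helen): course_id=2 -> matches Discrete Math
  - enrollment 9 (Bob): course_id=3 -> matches Calculus
So 2 of 9 rows are dropped.

SQL:
SELECT a.student, b.title AS course
FROM enrollments a
INNER JOIN courses b ON a.course_id = b.id

Result:
student | course       
--------+--------------
Olivia  | Calculus     
Beth    | Calculus     
Hank    | Discrete Math
Karen   | Chemistry    
Victor  | Calculus     
Helen   | Discrete Math
Bob     | Calculus     


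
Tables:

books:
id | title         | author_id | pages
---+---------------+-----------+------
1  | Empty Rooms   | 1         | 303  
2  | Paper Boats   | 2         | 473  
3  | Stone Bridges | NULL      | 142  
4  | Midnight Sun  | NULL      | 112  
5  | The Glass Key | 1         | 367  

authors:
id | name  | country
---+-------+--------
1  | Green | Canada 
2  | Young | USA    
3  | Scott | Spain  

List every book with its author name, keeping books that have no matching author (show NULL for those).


LEFT JOIN keeps every row from books (the left table); where author_id has no match in authors, the author columns become NULL. Walk through each book:
  - book 1 (Empty Rooms): author_id=1 -> matches Green
  - book 2 (Paper Boats): author_id=2 -> matches Young
  - book 3 (Stone Bridges): author_id=NULL, no match -> kept with NULL
  - book 4 (Midnight Sun): author_id=NULL, no match -> kept with NULL
  - book 5 (The Glass Key): author_id=1 -> matches Green
All 5 rows appear; 2 have NULL author.

SQL:
SELECT a.title, b.name AS author
FROM books a
LEFT JOIN authors b ON a.author_id = b.id

Result:
title         | author
--------------+-------
Empty Rooms   | Green 
Paper Boats   | Young 
Stone Bridges | NULL  
Midnight Sun  | NULL  
The Glass Key | Green 


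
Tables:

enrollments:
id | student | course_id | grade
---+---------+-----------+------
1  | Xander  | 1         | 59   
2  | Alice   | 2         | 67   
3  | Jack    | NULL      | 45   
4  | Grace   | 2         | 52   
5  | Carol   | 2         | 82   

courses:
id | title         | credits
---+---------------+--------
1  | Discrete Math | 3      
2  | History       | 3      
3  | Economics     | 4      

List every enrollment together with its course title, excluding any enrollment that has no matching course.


INNER JOIN keeps only enrollments rows whose course_id matches an id in courses. Walk through each enrollment:
  - enrollment 1 (Xander): course_id=1 -> matches Discrete Math
  - enrollment 2 (Alice): course_id=2 -> matches History
  - enrollment 3 (Jack): course_id=NULL, no match -> dropped
  - enrollment 4 (Grace): course_id=2 -> matches History
  - enrollment 5 (Carol): course_id=2 -> matches History
So 1 of 5 rows is dropped.

SQL:
SELECT a.student, b.title AS course
FROM enrollments a
INNER JOIN courses b ON a.course_id = b.id

Result:
student | course       
--------+--------------
Xander  | Discrete Math
Alice   | History      
Grace   | History      
Carol   | History      


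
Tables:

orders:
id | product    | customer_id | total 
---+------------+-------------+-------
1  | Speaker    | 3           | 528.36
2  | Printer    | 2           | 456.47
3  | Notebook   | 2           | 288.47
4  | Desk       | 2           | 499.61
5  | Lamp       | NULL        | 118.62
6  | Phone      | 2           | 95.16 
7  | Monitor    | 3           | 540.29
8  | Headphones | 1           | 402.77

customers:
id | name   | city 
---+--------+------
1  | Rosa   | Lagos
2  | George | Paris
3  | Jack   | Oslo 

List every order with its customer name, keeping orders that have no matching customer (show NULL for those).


LEFT JOIN keeps every row from orders (the left table); where customer_id has no match in customers, the customer columns become NULL. Walk through each order:
  - order 1 (Speaker): customer_id=3 -> matches Jack
  - order 2 (Printer): customer_id=2 -> matches George
  - order 3 (Notebook): customer_id=2 -> matches George
  - order 4 (Desk): customer_id=2 -> matches George
  - order 5 (Lamp): customer_id=NULL, no match -> kept with NULL
  - order 6 (Phone): customer_id=2 -> matches George
  - order 7 (Monitor): customer_id=3 -> matches Jack
  - order 8 (Headphones): customer_id=1 -> matches Rosa
All 8 rows appear; 1 has NULL customer.

SQL:
SELECT a.product, b.name AS customer
FROM orders a
LEFT JOIN customers b ON a.customer_id = b.id

Result:
product    | customer
-----------+---------
Speaker    | Jack    
Printer    | George  
Notebook   | George  
Desk       | George  
Lamp       | NULL    
Phone      | George  
Monitor    | Jack    
Headphones | Rosa    


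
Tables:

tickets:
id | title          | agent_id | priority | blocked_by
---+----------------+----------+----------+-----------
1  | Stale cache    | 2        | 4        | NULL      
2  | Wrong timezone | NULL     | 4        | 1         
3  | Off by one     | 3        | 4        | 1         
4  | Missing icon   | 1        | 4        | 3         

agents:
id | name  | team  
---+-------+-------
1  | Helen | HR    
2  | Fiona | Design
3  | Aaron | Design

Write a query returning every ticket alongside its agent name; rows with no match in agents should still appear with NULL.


LEFT JOIN keeps every row from tickets (the left table); where agent_id has no match in agents, the agent columns become NULL. Walk through each ticket:
  - ticket 1 (Stale cache): agent_id=2 -> matches Fiona
  - ticket 2 (Wrong timezone): agent_id=NULL, no match -> kept with NULL
  - ticket 3 (Off by one): agent_id=3 -> matches Aaron
  - ticket 4 (Missing icon): agent_id=1 -> matches Helen
All 4 rows appear; 1 has NULL agent.

SQL:
SELECT a.title, b.name AS agent
FROM tickets a
LEFT JOIN agents b ON a.agent_id = b.id

Result:
title          | agent
---------------+------
Stale cache    | Fiona
Wrong timezone | NULL 
Off by one     | Aaron
Missing icon   | Helen


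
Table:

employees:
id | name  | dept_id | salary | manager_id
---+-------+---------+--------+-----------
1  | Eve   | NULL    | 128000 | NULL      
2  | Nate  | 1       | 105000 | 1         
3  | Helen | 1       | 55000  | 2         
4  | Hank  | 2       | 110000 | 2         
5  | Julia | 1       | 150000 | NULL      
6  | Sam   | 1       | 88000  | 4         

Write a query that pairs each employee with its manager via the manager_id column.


This is a self-join: employees is joined to a second copy of itself, matching each row's manager_id to another row's id. Use LEFT JOIN so rows with manager_id=NULL are kept.
  - employee 1 (Eve): manager_id=NULL -> NULL
  - employee 2 (Nate): manager_id=1 -> Eve
  - employee 3 (Helen): manager_id=2 -> Nate
  - employee 4 (Hank): manager_id=2 -> Nate
  - employee 5 (Julia): manager_id=NULL -> NULL
  - employee 6 (Sam): manager_id=4 -> Hank

SQL:
SELECT a.name AS item, b.name AS manager
FROM employees a
LEFT JOIN employees b ON a.manager_id = b.id

Result:
item  | manager
------+--------
Eve   | NULL   
Nate  | Eve    
Helen | Nate   
Hank  | Nate   
Julia | NULL   
Sam   | Hank   


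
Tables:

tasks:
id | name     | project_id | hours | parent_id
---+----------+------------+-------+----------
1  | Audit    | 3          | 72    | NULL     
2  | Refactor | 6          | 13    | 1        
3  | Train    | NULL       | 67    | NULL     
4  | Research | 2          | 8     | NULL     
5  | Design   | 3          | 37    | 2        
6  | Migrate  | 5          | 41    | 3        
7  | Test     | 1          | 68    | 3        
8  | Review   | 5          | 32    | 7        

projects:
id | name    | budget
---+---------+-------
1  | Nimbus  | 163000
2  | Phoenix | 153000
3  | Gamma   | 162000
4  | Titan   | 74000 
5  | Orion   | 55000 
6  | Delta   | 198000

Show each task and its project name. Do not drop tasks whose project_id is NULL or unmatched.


LEFT JOIN keeps every row from tasks (the left table); where project_id has no match in projects, the project columns become NULL. Walk through each task:
  - task 1 (Audit): project_id=3 -> matches Gamma
  - task 2 (Refactor): project_id=6 -> matches Delta
  - task 3 (Train): project_id=NULL, no match -> kept with NULL
  - task 4 (Research): project_id=2 -> matches Phoenix
  - task 5 (Design): project_id=3 -> matches Gamma
  - task 6 (Migrate): project_id=5 -> matches Orion
  - task 7 (Test): project_id=1 -> matches Nimbus
  - task 8 (Review): project_id=5 -> matches Orion
All 8 rows appear; 1 has NULL project.

SQL:
SELECT a.name, b.name AS project
FROM tasks a
LEFT JOIN projects b ON a.project_id = b.id

Result:
name     | project
---------+--------
Audit    | Gamma  
Refactor | Delta  
Train    | NULL   
Research | Phoenix
Design   | Gamma  
Migrate  | Orion  
Test     | Nimbus 
Review   | Orion  


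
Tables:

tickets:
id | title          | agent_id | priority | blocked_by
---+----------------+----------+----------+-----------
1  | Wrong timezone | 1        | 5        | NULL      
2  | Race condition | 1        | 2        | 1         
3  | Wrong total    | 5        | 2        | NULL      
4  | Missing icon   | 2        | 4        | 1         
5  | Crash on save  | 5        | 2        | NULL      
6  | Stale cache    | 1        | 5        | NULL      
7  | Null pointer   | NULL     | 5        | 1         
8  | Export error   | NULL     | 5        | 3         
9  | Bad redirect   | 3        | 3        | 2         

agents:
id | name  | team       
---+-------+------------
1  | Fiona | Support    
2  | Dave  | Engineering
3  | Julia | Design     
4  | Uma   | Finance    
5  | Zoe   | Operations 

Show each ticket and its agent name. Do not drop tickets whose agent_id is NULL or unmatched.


LEFT JOIN keeps every row from tickets (the left table); where agent_id has no match in agents, the agent columns become NULL. Walk through each ticket:
  - ticket 1 (Wrong timezone): agent_id=1 -> matches Fiona
  - ticket 2 (Race condition): agent_id=1 -> matches Fiona
  - ticket 3 (Wrong total): agent_id=5 -> matches Zoe
  - ticket 4 (Missing icon): agent_id=2 -> matches Dave
  - ticket 5 (Crash on save): agent_id=5 -> matches Zoe
  - ticket 6 (Stale cache): agent_id=1 -> matches Fiona
  - ticket 7 (Null pointer): agent_id=NULL, no match -> kept with NULL
  - ticket 8 (Export error): agent_id=NULL, no match -> kept with NULL
  - ticket 9 (Bad redirect): agent_id=3 -> matches Julia
All 9 rows appear; 2 have NULL agent.

SQL:
SELECT a.title, b.name AS agent
FROM tickets a
LEFT JOIN agents b ON a.agent_id = b.id

Result:
title          | agent
---------------+------
Wrong timezone | Fiona
Race condition | Fiona
Wrong total    | Zoe  
Missing icon   | Dave 
Crash on save  | Zoe  
Stale cache    | Fiona
Null pointer   | NULL 
Export error   | NULL 
Bad redirect   | Julia


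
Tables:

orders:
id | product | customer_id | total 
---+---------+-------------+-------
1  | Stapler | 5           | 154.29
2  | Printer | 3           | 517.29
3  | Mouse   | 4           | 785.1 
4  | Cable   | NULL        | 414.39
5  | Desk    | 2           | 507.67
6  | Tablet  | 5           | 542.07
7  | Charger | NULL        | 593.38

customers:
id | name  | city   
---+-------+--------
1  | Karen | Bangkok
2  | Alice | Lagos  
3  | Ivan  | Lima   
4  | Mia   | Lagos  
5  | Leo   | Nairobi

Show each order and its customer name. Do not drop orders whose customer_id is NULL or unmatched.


LEFT JOIN keeps every row from orders (the left table); where customer_id has no match in customers, the customer columns become NULL. Walk through each order:
  - order 1 (Stapler): customer_id=5 -> matches Leo
  - order 2 (Printer): customer_id=3 -> matches Ivan
  - order 3 (Mouse): customer_id=4 -> matches Mia
  - order 4 (Cable): customer_id=NULL, no match -> kept with NULL
  - order 5 (Desk): customer_id=2 -> matches Alice
  - order 6 (Tablet): customer_id=5 -> matches Leo
  - order 7 (Charger): customer_id=NULL, no match -> kept with NULL
All 7 rows appear; 2 have NULL customer.

SQL:
SELECT a.product, b.name AS customer
FROM orders a
LEFT JOIN customers b ON a.customer_id = b.id

Result:
product | customer
--------+---------
Stapler | Leo     
Printer | Ivan    
Mouse   | Mia     
Cable   | NULL    
Desk    | Alice   
Tablet  | Leo     
Charger | NULL    


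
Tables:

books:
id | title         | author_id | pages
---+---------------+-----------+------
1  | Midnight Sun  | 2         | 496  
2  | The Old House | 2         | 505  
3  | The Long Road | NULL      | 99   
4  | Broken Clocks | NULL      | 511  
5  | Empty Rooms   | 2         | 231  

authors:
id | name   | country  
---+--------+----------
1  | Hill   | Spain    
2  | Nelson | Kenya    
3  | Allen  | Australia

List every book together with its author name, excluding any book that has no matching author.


INNER JOIN keeps only books rows whose author_id matches an id in authors. Walk through each book:
  - book 1 (Midnight Sun): author_id=2 -> matches Nelson
  - book 2 (The Old House): author_id=2 -> matches Nelson
  - book 3 (The Long Road): author_id=NULL, no match -> dropped
  - book 4 (Broken Clocks): author_id=NULL, no match -> dropped
  - book 5 (Empty Rooms): author_id=2 -> matches Nelson
So 2 of 5 rows are dropped.

SQL:
SELECT a.title, b.name AS author
FROM books a
INNER JOIN authors b ON a.author_id = b.id

Result:
title         | author
--------------+-------
Midnight Sun  | Nelson
The Old House | Nelson
Empty Rooms   | Nelson


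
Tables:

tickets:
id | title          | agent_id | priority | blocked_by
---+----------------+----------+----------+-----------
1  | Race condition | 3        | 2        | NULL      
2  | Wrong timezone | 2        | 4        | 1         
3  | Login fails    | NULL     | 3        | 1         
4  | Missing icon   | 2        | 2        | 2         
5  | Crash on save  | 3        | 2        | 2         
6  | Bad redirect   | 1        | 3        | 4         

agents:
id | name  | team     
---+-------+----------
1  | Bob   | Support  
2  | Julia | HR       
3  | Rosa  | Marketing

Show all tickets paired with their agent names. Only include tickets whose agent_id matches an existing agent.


INNER JOIN keeps only tickets rows whose agent_id matches an id in agents. Walk through each ticket:
  - ticket 1 (Race condition): agent_id=3 -> matches Rosa
  - ticket 2 (Wrong timezone): agent_id=2 -> matches Julia
  - ticket 3 (Login fails): agent_id=NULL, no match -> dropped
  - ticket 4 (Missing icon): agent_id=2 -> matches Julia
  - ticket 5 (Crash on save): agent_id=3 -> matches Rosa
  - ticket 6 (Bad redirect): agent_id=1 -> matches Bob
So 1 of 6 rows is dropped.

SQL:
SELECT a.title, b.name AS agent
FROM tickets a
INNER JOIN agents b ON a.agent_id = b.id

Result:
title          | agent
---------------+------
Race condition | Rosa 
Wrong timezone | Julia
Missing icon   | Julia
Crash on save  | Rosa 
Bad redirect   | Bob  


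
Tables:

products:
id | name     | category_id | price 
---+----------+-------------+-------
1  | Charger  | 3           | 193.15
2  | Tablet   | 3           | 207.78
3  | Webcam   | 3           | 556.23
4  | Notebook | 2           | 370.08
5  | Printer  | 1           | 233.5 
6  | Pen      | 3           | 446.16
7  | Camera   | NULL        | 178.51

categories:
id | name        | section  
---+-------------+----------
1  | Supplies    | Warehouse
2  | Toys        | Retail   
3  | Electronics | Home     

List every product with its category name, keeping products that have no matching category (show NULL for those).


LEFT JOIN keeps every row from products (the left table); where category_id has no match in categories, the category columns become NULL. Walk through each product:
  - product 1 (Charger): category_id=3 -> matches Electronics
  - product 2 (Tablet): category_id=3 -> matches Electronics
  - product 3 (Webcam): category_id=3 -> matches Electronics
  - product 4 (Notebook): category_id=2 -> matches Toys
  - product 5 (Printer): category_id=1 -> matches Supplies
  - product 6 (Pen): category_id=3 -> matches Electronics
  - product 7 (Camera): category_id=NULL, no match -> kept with NULL
All 7 rows appear; 1 has NULL category.

SQL:
SELECT a.name, b.name AS category
FROM products a
LEFT JOIN categories b ON a.category_id = b.id

Result:
name     | category   
---------+------------
Charger  | Electronics
Tablet   | Electronics
Webcam   | Electronics
Notebook | Toys       
Printer  | Supplies   
Pen      | Electronics
Camera   | NULL       


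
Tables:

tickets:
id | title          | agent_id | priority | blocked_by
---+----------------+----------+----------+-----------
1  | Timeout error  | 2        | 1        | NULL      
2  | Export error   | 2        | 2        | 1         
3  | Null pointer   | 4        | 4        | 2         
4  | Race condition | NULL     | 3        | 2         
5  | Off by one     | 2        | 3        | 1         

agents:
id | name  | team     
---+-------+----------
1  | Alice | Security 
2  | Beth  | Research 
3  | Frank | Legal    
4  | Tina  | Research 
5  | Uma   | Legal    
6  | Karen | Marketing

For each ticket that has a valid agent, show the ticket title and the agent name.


INNER JOIN keeps only tickets rows whose agent_id matches an id in agents. Walk through each ticket:
  - ticket 1 (Timeout error): agent_id=2 -> matches Beth
  - ticket 2 (Export error): agent_id=2 -> matches Beth
  - ticket 3 (Null pointer): agent_id=4 -> matches Tina
  - ticket 4 (Race condition): agent_id=NULL, no match -> dropped
  - ticket 5 (Off by one): agent_id=2 -> matches Beth
So 1 of 5 rows is dropped.

SQL:
SELECT a.title, b.name AS agent
FROM tickets a
INNER JOIN agents b ON a.agent_id = b.id

Result:
title         | agent
--------------+------
Timeout error | Beth 
Export error  | Beth 
Null pointer  | Tina 
Off by one    | Beth 


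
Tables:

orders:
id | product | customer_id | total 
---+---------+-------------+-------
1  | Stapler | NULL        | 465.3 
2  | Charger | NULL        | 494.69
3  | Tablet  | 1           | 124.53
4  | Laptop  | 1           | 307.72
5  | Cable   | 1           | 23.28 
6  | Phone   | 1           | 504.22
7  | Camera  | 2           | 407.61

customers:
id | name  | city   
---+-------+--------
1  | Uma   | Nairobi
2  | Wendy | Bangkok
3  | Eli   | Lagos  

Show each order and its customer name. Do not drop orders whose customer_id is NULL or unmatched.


LEFT JOIN keeps every row from orders (the left table); where customer_id has no match in customers, the customer columns become NULL. Walk through each order:
  - order 1 (Stapler): customer_id=NULL, no match -> kept with NULL
  - order 2 (Charger): customer_id=NULL, no match -> kept with NULL
  - order 3 (Tablet): customer_id=1 -> matches Uma
  - order 4 (Laptop): customer_id=1 -> matches Uma
  - order 5 (Cable): customer_id=1 -> matches Uma
  - order 6 (Phone): customer_id=1 -> matches Uma
  - order 7 (Camera): customer_id=2 -> matches Wendy
All 7 rows appear; 2 have NULL customer.

SQL:
SELECT a.product, b.name AS customer
FROM orders a
LEFT JOIN customers b ON a.customer_id = b.id

Result:
product | customer
--------+---------
Stapler | NULL    
Charger | NULL    
Tablet  | Uma     
Laptop  | Uma     
Cable   | Uma     
Phone   | Uma     
Camera  | Wendy   


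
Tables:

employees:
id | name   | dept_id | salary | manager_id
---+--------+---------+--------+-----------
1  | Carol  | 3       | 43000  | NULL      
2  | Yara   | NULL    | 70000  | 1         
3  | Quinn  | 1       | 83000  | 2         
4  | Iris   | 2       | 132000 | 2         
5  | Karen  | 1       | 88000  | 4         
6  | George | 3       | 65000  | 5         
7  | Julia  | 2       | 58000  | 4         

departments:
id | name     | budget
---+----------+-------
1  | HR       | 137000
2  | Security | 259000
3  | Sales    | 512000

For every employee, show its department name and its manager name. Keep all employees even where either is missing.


Two LEFT JOINs from the same base table employees: one to departments via dept_id, one to employees itself via manager_id. Both are LEFT so every employee is preserved.
Match against departments:
  - employee 1 (Carol): dept_id=3 -> matches Sales
  - employee 2 (Yara): dept_id=NULL, no match -> kept with NULL
  - employee 3 (Quinn): dept_id=1 -> matches HR
  - employee 4 (Iris): dept_id=2 -> matches Security
  - employee 5 (Karen): dept_id=1 -> matches HR
  - employee 6 (George): dept_id=3 -> matches Sales
  - employee 7 (Julia): dept_id=2 -> matches Security
Match against employees (self):
  - employee 1 (Carol): manager_id=NULL -> NULL
  - employee 2 (Yara): manager_id=1 -> Carol
  - employee 3 (Quinn): manager_id=2 -> Yara
  - employee 4 (Iris): manager_id=2 -> Yara
  - employee 5 (Karen): manager_id=4 -> Iris
  - employee 6 (George): manager_id=5 -> Karen
  - employee 7 (Julia): manager_id=4 -> Iris

SQL:
SELECT a.name, b.name AS department, c.name AS manager
FROM employees a
LEFT JOIN departments b ON a.dept_id = b.id
LEFT JOIN employees c ON a.manager_id = c.id

Result:
name   | department | manager
-------+------------+--------
Carol  | Sales      | NULL   
Yara   | NULL       | Carol  
Quinn  | HR         | Yara   
Iris   | Security   | Yara   
Karen  | HR         | Iris   
George | Sales      | Karen  
Julia  | Security   | Iris   


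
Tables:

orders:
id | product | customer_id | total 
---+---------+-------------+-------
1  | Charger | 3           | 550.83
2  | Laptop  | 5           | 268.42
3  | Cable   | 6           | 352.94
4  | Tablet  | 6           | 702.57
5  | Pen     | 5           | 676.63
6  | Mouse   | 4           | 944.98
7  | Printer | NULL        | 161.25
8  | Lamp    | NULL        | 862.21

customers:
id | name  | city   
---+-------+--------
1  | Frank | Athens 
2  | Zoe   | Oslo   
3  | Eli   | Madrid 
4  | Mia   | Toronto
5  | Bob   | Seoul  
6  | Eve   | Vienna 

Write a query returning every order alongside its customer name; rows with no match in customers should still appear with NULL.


LEFT JOIN keeps every row from orders (the left table); where customer_id has no match in customers, the customer columns become NULL. Walk through each order:
  - order 1 (Charger): customer_id=3 -> matches Eli
  - order 2 (Laptop): customer_id=5 -> matches Bob
  - order 3 (Cable): customer_id=6 -> matches Eve
  - order 4 (Tablet): customer_id=6 -> matches Eve
  - order 5 (Pen): customer_id=5 -> matches Bob
  - order 6 (Mouse): customer_id=4 -> matches Mia
  - order 7 (Printer): customer_id=NULL, no match -> kept with NULL
  - order 8 (Lamp): customer_id=NULL, no match -> kept with NULL
All 8 rows appear; 2 have NULL customer.

SQL:
SELECT a.product, b.name AS customer
FROM orders a
LEFT JOIN customers b ON a.customer_id = b.id

Result:
product | customer
--------+---------
Charger | Eli     
Laptop  | Bob     
Cable   | Eve     
Tablet  | Eve     
Pen     | Bob     
Mouse   | Mia     
Printer | NULL    
Lamp    | NULL    


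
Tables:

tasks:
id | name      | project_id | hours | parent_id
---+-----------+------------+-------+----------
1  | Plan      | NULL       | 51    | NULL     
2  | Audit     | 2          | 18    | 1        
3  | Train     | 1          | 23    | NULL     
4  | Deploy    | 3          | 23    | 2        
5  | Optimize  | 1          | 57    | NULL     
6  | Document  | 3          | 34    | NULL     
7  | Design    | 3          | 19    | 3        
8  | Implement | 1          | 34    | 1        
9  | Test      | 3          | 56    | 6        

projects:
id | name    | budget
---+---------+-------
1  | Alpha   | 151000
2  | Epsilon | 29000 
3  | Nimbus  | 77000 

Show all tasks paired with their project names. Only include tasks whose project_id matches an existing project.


INNER JOIN keeps only tasks rows whose project_id matches an id in projects. Walk through each task:
  - task 1 (Plan): project_id=NULL, no match -> dropped
  - task 2 (Audit): project_id=2 -> matches Epsilon
  - task 3 (Train): project_id=1 -> matches Alpha
  - task 4 (Deploy): project_id=3 -> matches Nimbus
  - task 5 (Optimize): project_id=1 -> matches Alpha
  - task 6 (Document): project_id=3 -> matches Nimbus
  - task 7 (Design): project_id=3 -> matches Nimbus
  - task 8 (Implement): project_id=1 -> matches Alpha
  - task 9 (Test): project_id=3 -> matches Nimbus
So 1 of 9 rows is dropped.

SQL:
SELECT a.name, b.name AS project
FROM tasks a
INNER JOIN projects b ON a.project_id = b.id

Result:
name      | project
----------+--------
Audit     | Epsilon
Train     | Alpha  
Deploy    | Nimbus 
Optimize  | Alpha  
Document  | Nimbus 
Design    | Nimbus 
Implement | Alpha  
Test      | Nimbus 


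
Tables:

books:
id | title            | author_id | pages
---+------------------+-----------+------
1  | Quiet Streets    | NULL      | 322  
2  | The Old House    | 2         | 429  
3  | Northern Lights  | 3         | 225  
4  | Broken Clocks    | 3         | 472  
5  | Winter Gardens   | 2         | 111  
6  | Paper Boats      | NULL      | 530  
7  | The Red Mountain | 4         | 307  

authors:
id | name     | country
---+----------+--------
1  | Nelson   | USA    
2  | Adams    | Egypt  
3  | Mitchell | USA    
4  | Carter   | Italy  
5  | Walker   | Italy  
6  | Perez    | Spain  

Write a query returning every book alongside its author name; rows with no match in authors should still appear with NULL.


LEFT JOIN keeps every row from books (the left table); where author_id has no match in authors, the author columns become NULL. Walk through each book:
  - book 1 (Quiet Streets): author_id=NULL, no match -> kept with NULL
  - book 2 (The Old House): author_id=2 -> matches Adams
  - book 3 (Northern Lights): author_id=3 -> matches Mitchell
  - book 4 (Broken Clocks): author_id=3 -> matches Mitchell
  - book 5 (Winter Gardens): author_id=2 -> matches Adams
  - book 6 (Paper Boats): author_id=NULL, no match -> kept with NULL
  - book 7 (The Red Mountain): author_id=4 -> matches Carter
All 7 rows appear; 2 have NULL author.

SQL:
SELECT a.title, b.name AS author
FROM books a
LEFT JOIN authors b ON a.author_id = b.id

Result:
title            | author  
-----------------+---------
Quiet Streets    | NULL    
The Old House    | Adams   
Northern Lights  | Mitchell
Broken Clocks    | Mitchell
Winter Gardens   | Adams   
Paper Boats      | NULL    
The Red Mountain | Carter  


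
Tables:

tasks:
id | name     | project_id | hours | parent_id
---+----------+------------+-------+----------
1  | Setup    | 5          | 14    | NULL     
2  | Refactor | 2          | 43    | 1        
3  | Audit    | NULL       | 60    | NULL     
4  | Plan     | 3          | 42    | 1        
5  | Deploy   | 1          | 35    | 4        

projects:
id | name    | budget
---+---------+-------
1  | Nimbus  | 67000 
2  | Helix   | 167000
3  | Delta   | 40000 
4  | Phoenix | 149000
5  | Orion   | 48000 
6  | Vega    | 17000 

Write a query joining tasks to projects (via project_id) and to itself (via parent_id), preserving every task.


Two LEFT JOINs from the same base table tasks: one to projects via project_id, one to tasks itself via parent_id. Both are LEFT so every task is preserved.
Match against projects:
  - task 1 (Setup): project_id=5 -> matches Orion
  - task 2 (Refactor): project_id=2 -> matches Helix
  - task 3 (Audit): project_id=NULL, no match -> kept with NULL
  - task 4 (Plan): project_id=3 -> matches Delta
  - task 5 (Deploy): project_id=1 -> matches Nimbus
Match against tasks (self):
  - task 1 (Setup): parent_id=NULL -> NULL
  - task 2 (Refactor): parent_id=1 -> Setup
  - task 3 (Audit): parent_id=NULL -> NULL
  - task 4 (Plan): parent_id=1 -> Setup
  - task 5 (Deploy): parent_id=4 -> Plan

SQL:
SELECT a.name, b.name AS project, c.name AS parent
FROM tasks a
LEFT JOIN projects b ON a.project_id = b.id
LEFT JOIN tasks c ON a.parent_id = c.id

Result:
name     | project | parent
---------+---------+-------
Setup    | Orion   | NULL  
Refactor | Helix   | Setup 
Audit    | NULL    | NULL  
Plan     | Delta   | Setup 
Deploy   | Nimbus  | Plan  


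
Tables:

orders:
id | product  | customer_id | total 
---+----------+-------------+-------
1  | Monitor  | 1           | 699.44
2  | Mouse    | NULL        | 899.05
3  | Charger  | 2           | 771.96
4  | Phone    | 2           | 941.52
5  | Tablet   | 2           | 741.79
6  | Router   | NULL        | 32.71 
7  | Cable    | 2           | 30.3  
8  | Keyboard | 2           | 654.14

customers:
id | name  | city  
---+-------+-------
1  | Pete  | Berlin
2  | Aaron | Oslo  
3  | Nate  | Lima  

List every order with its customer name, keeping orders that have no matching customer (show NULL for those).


LEFT JOIN keeps every row from orders (the left table); where customer_id has no match in customers, the customer columns become NULL. Walk through each order:
  - order 1 (Monitor): customer_id=1 -> matches Pete
  - order 2 (Mouse): customer_id=NULL, no match -> kept with NULL
  - order 3 (Charger): customer_id=2 -> matches Aaron
  - order 4 (Phone): customer_id=2 -> matches Aaron
  - order 5 (Tablet): customer_id=2 -> matches Aaron
  - order 6 (Router): customer_id=NULL, no match -> kept with NULL
  - order 7 (Cable): customer_id=2 -> matches Aaron
  - order 8 (Keyboard): customer_id=2 -> matches Aaron
All 8 rows appear; 2 have NULL customer.

SQL:
SELECT a.product, b.name AS customer
FROM orders a
LEFT JOIN customers b ON a.customer_id = b.id

Result:
product  | customer
---------+---------
Monitor  | Pete    
Mouse    | NULL    
Charger  | Aaron   
Phone    | Aaron   
Tablet   | Aaron   
Router   | NULL    
Cable    | Aaron   
Keyboard | Aaron   
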